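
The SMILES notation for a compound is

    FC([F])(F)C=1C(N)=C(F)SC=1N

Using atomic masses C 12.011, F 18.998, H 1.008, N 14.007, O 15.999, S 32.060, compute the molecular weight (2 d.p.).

200.15 g/mol

First, the molecular formula is C5H4F4N2S (counting implicit H from valence).
  C: 5 × 12.011 = 60.055
  F: 4 × 18.998 = 75.992
  H: 4 × 1.008 = 4.032
  N: 2 × 14.007 = 28.014
  S: 1 × 32.060 = 32.060
Sum: 5×12.011 + 4×18.998 + 4×1.008 + 2×14.007 + 1×32.060 = 200.153 → 200.15 g/mol.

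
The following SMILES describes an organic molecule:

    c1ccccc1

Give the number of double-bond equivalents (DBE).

4

Molecular formula: C6H6.
DoU = (2C + 2 + N − H − X) / 2, where X is the halogen count and O/S are ignored.
    = (2·6 + 2 + 0 − 6 − 0) / 2 = 8 / 2 = 4.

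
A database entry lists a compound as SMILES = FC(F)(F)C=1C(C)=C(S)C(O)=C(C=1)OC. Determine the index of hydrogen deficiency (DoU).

4

Degree of unsaturation = (number of rings) + (number of π bonds).
Ring closures in the SMILES: 1.
π bonds: 3 double bonds (each 1 DoU) → 3 DoU from unsaturation.
Total DoU = 1 + 3 = 4.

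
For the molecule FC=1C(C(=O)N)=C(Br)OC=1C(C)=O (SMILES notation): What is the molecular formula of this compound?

Walk through each heavy atom and fill implicit hydrogens from standard valence (C 4, N 3, O 2, S 2, halogen 1):
  atom 1: F (halogen, monovalent) → 0 H
  atom 2: C, bond orders sum to 4 (valence 4) → 0 H
  atom 3: C, bond orders sum to 4 (valence 4) → 0 H
  atom 4: C, bond orders sum to 4 (valence 4) → 0 H
  atom 5: O, bond orders sum to 2 (valence 2) → 0 H
  atom 6: N, bond orders sum to 1 (valence 3) → 2 H
  atom 7: C, bond orders sum to 4 (valence 4) → 0 H
  atom 8: Br (halogen, monovalent) → 0 H
  atom 9: O, bond orders sum to 2 (valence 2) → 0 H
  atom 10: C, bond orders sum to 4 (valence 4) → 0 H
  atom 11: C, bond orders sum to 4 (valence 4) → 0 H
  atom 12: C, bond orders sum to 1 (valence 4) → 3 H
  atom 13: O, bond orders sum to 2 (valence 2) → 0 H
Totals → C:7, H:5, Br:1, F:1, N:1, O:3.
In Hill order: C7H5BrFNO3.

C7H5BrFNO3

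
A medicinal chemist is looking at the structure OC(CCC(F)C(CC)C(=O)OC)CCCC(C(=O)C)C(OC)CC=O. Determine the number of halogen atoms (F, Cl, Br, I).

1

Halogen atoms appear at heavy-atom position 6 (1×F).
Other groups present: 1 aldehyde, 1 ester, 1 ether, 1 hydroxyl, 1 ketone.
Halogen count: 1.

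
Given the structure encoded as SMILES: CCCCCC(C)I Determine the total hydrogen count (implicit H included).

15

Walk through each heavy atom and fill implicit hydrogens from standard valence (C 4, N 3, O 2, S 2, halogen 1):
  atom 1: C, bond orders sum to 1 (valence 4) → 3 H
  atom 2: C, bond orders sum to 2 (valence 4) → 2 H
  atom 3: C, bond orders sum to 2 (valence 4) → 2 H
  atom 4: C, bond orders sum to 2 (valence 4) → 2 H
  atom 5: C, bond orders sum to 2 (valence 4) → 2 H
  atom 6: C, bond orders sum to 3 (valence 4) → 1 H
  atom 7: C, bond orders sum to 1 (valence 4) → 3 H
  atom 8: I (halogen, monovalent) → 0 H
Total hydrogens: 15.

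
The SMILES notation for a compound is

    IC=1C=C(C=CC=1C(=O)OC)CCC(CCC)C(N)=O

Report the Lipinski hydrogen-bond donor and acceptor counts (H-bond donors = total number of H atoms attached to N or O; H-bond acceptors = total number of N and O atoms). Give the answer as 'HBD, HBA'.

Donors: find every N or O and count the H atoms it carries.
  atom 9 (O): bond orders sum to 2 → 0 H
  atom 10 (O): bond orders sum to 2 → 0 H
  atom 19 (N): bond orders sum to 1 → 2 H
  atom 20 (O): bond orders sum to 2 → 0 H
Lipinski HBD = 2.
Acceptors: N atoms = 1, O atoms = 3 → HBA = 4.

2, 4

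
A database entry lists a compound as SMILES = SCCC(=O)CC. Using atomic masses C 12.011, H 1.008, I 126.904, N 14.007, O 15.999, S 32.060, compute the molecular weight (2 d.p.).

First, the molecular formula is C5H10OS (counting implicit H from valence).
  C: 5 × 12.011 = 60.055
  H: 10 × 1.008 = 10.080
  O: 1 × 15.999 = 15.999
  S: 1 × 32.060 = 32.060
Sum: 5×12.011 + 10×1.008 + 1×15.999 + 1×32.060 = 118.194 → 118.19 g/mol.

118.19 g/mol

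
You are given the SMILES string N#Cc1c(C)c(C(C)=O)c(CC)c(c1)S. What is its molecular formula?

Walk through each heavy atom and fill implicit hydrogens from standard valence (C 4, N 3, O 2, S 2, halogen 1); for lowercase aromatic atoms, an aromatic c carries 1 H when it has two neighbours and 0 H with three, and aromatic n carries 0 H:
  atom 1: N, bond orders sum to 3 (valence 3) → 0 H
  atom 2: C, bond orders sum to 4 (valence 4) → 0 H
  atom 3: aromatic c, 3 neighbours → 0 H
  atom 4: aromatic c, 3 neighbours → 0 H
  atom 5: C, bond orders sum to 1 (valence 4) → 3 H
  atom 6: aromatic c, 3 neighbours → 0 H
  atom 7: C, bond orders sum to 4 (valence 4) → 0 H
  atom 8: C, bond orders sum to 1 (valence 4) → 3 H
  atom 9: O, bond orders sum to 2 (valence 2) → 0 H
  atom 10: aromatic c, 3 neighbours → 0 H
  atom 11: C, bond orders sum to 2 (valence 4) → 2 H
  atom 12: C, bond orders sum to 1 (valence 4) → 3 H
  atom 13: aromatic c, 3 neighbours → 0 H
  atom 14: aromatic c, 2 neighbours → 1 H
  atom 15: S, bond orders sum to 1 (valence 2) → 1 H
Totals → C:12, H:13, N:1, O:1, S:1.
In Hill order: C12H13NOS.

C12H13NOS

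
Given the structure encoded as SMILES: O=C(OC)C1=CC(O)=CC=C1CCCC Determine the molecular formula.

Walk through each heavy atom and fill implicit hydrogens from standard valence (C 4, N 3, O 2, S 2, halogen 1):
  atom 1: O, bond orders sum to 2 (valence 2) → 0 H
  atom 2: C, bond orders sum to 4 (valence 4) → 0 H
  atom 3: O, bond orders sum to 2 (valence 2) → 0 H
  atom 4: C, bond orders sum to 1 (valence 4) → 3 H
  atom 5: C, bond orders sum to 4 (valence 4) → 0 H
  atom 6: C, bond orders sum to 3 (valence 4) → 1 H
  atom 7: C, bond orders sum to 4 (valence 4) → 0 H
  atom 8: O, bond orders sum to 1 (valence 2) → 1 H
  atom 9: C, bond orders sum to 3 (valence 4) → 1 H
  atom 10: C, bond orders sum to 3 (valence 4) → 1 H
  atom 11: C, bond orders sum to 4 (valence 4) → 0 H
  atom 12: C, bond orders sum to 2 (valence 4) → 2 H
  atom 13: C, bond orders sum to 2 (valence 4) → 2 H
  atom 14: C, bond orders sum to 2 (valence 4) → 2 H
  atom 15: C, bond orders sum to 1 (valence 4) → 3 H
Totals → C:12, H:16, O:3.
In Hill order: C12H16O3.

C12H16O3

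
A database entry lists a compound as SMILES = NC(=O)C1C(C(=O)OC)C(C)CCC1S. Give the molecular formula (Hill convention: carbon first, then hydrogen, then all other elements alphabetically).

Walk through each heavy atom and fill implicit hydrogens from standard valence (C 4, N 3, O 2, S 2, halogen 1):
  atom 1: N, bond orders sum to 1 (valence 3) → 2 H
  atom 2: C, bond orders sum to 4 (valence 4) → 0 H
  atom 3: O, bond orders sum to 2 (valence 2) → 0 H
  atom 4: C, bond orders sum to 3 (valence 4) → 1 H
  atom 5: C, bond orders sum to 3 (valence 4) → 1 H
  atom 6: C, bond orders sum to 4 (valence 4) → 0 H
  atom 7: O, bond orders sum to 2 (valence 2) → 0 H
  atom 8: O, bond orders sum to 2 (valence 2) → 0 H
  atom 9: C, bond orders sum to 1 (valence 4) → 3 H
  atom 10: C, bond orders sum to 3 (valence 4) → 1 H
  atom 11: C, bond orders sum to 1 (valence 4) → 3 H
  atom 12: C, bond orders sum to 2 (valence 4) → 2 H
  atom 13: C, bond orders sum to 2 (valence 4) → 2 H
  atom 14: C, bond orders sum to 3 (valence 4) → 1 H
  atom 15: S, bond orders sum to 1 (valence 2) → 1 H
Totals → C:10, H:17, N:1, O:3, S:1.
In Hill order: C10H17NO3S.

C10H17NO3S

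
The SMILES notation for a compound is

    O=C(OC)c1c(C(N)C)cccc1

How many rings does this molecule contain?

In SMILES, each pair of matching ring-closure digits denotes one ring-closing bond; the number of such bonds equals the number of independent rings.
Ring-closure bonds here: 1.

1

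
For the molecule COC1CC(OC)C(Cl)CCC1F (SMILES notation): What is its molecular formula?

Walk through each heavy atom and fill implicit hydrogens from standard valence (C 4, N 3, O 2, S 2, halogen 1):
  atom 1: C, bond orders sum to 1 (valence 4) → 3 H
  atom 2: O, bond orders sum to 2 (valence 2) → 0 H
  atom 3: C, bond orders sum to 3 (valence 4) → 1 H
  atom 4: C, bond orders sum to 2 (valence 4) → 2 H
  atom 5: C, bond orders sum to 3 (valence 4) → 1 H
  atom 6: O, bond orders sum to 2 (valence 2) → 0 H
  atom 7: C, bond orders sum to 1 (valence 4) → 3 H
  atom 8: C, bond orders sum to 3 (valence 4) → 1 H
  atom 9: Cl (halogen, monovalent) → 0 H
  atom 10: C, bond orders sum to 2 (valence 4) → 2 H
  atom 11: C, bond orders sum to 2 (valence 4) → 2 H
  atom 12: C, bond orders sum to 3 (valence 4) → 1 H
  atom 13: F (halogen, monovalent) → 0 H
Totals → C:9, H:16, Cl:1, F:1, O:2.

C9H16ClFO2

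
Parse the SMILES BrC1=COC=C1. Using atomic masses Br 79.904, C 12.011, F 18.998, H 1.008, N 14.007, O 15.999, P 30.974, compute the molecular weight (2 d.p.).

First, the molecular formula is C4H3BrO (counting implicit H from valence).
  Br: 1 × 79.904 = 79.904
  C: 4 × 12.011 = 48.044
  H: 3 × 1.008 = 3.024
  O: 1 × 15.999 = 15.999
Sum: 1×79.904 + 4×12.011 + 3×1.008 + 1×15.999 = 146.971 → 146.97 g/mol.

146.97 g/mol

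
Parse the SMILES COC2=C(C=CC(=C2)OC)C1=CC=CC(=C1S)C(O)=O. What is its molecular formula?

Walk through each heavy atom and fill implicit hydrogens from standard valence (C 4, N 3, O 2, S 2, halogen 1):
  atom 1: C, bond orders sum to 1 (valence 4) → 3 H
  atom 2: O, bond orders sum to 2 (valence 2) → 0 H
  atom 3: C, bond orders sum to 4 (valence 4) → 0 H
  atom 4: C, bond orders sum to 4 (valence 4) → 0 H
  atom 5: C, bond orders sum to 3 (valence 4) → 1 H
  atom 6: C, bond orders sum to 3 (valence 4) → 1 H
  atom 7: C, bond orders sum to 4 (valence 4) → 0 H
  atom 8: C, bond orders sum to 3 (valence 4) → 1 H
  atom 9: O, bond orders sum to 2 (valence 2) → 0 H
  atom 10: C, bond orders sum to 1 (valence 4) → 3 H
  atom 11: C, bond orders sum to 4 (valence 4) → 0 H
  atom 12: C, bond orders sum to 3 (valence 4) → 1 H
  atom 13: C, bond orders sum to 3 (valence 4) → 1 H
  atom 14: C, bond orders sum to 3 (valence 4) → 1 H
  atom 15: C, bond orders sum to 4 (valence 4) → 0 H
  atom 16: C, bond orders sum to 4 (valence 4) → 0 H
  atom 17: S, bond orders sum to 1 (valence 2) → 1 H
  atom 18: C, bond orders sum to 4 (valence 4) → 0 H
  atom 19: O, bond orders sum to 1 (valence 2) → 1 H
  atom 20: O, bond orders sum to 2 (valence 2) → 0 H
Totals → C:15, H:14, O:4, S:1.
In Hill order: C15H14O4S.

C15H14O4S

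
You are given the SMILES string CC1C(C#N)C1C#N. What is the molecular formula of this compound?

Walk through each heavy atom and fill implicit hydrogens from standard valence (C 4, N 3, O 2, S 2, halogen 1):
  atom 1: C, bond orders sum to 1 (valence 4) → 3 H
  atom 2: C, bond orders sum to 3 (valence 4) → 1 H
  atom 3: C, bond orders sum to 3 (valence 4) → 1 H
  atom 4: C, bond orders sum to 4 (valence 4) → 0 H
  atom 5: N, bond orders sum to 3 (valence 3) → 0 H
  atom 6: C, bond orders sum to 3 (valence 4) → 1 H
  atom 7: C, bond orders sum to 4 (valence 4) → 0 H
  atom 8: N, bond orders sum to 3 (valence 3) → 0 H
Totals → C:6, H:6, N:2.
In Hill order: C6H6N2.

C6H6N2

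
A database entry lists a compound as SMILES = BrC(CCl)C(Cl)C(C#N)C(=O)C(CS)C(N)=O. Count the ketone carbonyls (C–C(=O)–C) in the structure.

The ketone motif appears at heavy-atom position 10 in the SMILES.
Other groups present: 1 amide, 1 nitrile, 1 thiol.
Ketone count: 1.

1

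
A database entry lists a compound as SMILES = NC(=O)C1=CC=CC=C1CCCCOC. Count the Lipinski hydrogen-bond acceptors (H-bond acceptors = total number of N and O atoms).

3

N atoms: 1; O atoms: 2.
Lipinski HBA = 1 + 2 = 3.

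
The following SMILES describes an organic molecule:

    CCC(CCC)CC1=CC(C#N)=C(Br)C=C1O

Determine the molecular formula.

Walk through each heavy atom and fill implicit hydrogens from standard valence (C 4, N 3, O 2, S 2, halogen 1):
  atom 1: C, bond orders sum to 1 (valence 4) → 3 H
  atom 2: C, bond orders sum to 2 (valence 4) → 2 H
  atom 3: C, bond orders sum to 3 (valence 4) → 1 H
  atom 4: C, bond orders sum to 2 (valence 4) → 2 H
  atom 5: C, bond orders sum to 2 (valence 4) → 2 H
  atom 6: C, bond orders sum to 1 (valence 4) → 3 H
  atom 7: C, bond orders sum to 2 (valence 4) → 2 H
  atom 8: C, bond orders sum to 4 (valence 4) → 0 H
  atom 9: C, bond orders sum to 3 (valence 4) → 1 H
  atom 10: C, bond orders sum to 4 (valence 4) → 0 H
  atom 11: C, bond orders sum to 4 (valence 4) → 0 H
  atom 12: N, bond orders sum to 3 (valence 3) → 0 H
  atom 13: C, bond orders sum to 4 (valence 4) → 0 H
  atom 14: Br (halogen, monovalent) → 0 H
  atom 15: C, bond orders sum to 3 (valence 4) → 1 H
  atom 16: C, bond orders sum to 4 (valence 4) → 0 H
  atom 17: O, bond orders sum to 1 (valence 2) → 1 H
Totals → C:14, H:18, Br:1, N:1, O:1.
In Hill order: C14H18BrNO.

C14H18BrNO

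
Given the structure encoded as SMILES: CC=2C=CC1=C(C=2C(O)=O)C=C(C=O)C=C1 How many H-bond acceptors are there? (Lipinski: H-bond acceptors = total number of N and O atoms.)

3

N atoms: 0; O atoms: 3.
Lipinski HBA = 0 + 3 = 3.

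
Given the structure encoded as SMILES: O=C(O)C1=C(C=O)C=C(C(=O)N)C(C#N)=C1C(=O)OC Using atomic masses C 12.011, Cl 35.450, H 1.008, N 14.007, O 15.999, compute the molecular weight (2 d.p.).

276.20 g/mol

First, the molecular formula is C12H8N2O6 (counting implicit H from valence).
  C: 12 × 12.011 = 144.132
  H: 8 × 1.008 = 8.064
  N: 2 × 14.007 = 28.014
  O: 6 × 15.999 = 95.994
Sum: 12×12.011 + 8×1.008 + 2×14.007 + 6×15.999 = 276.204 → 276.20 g/mol.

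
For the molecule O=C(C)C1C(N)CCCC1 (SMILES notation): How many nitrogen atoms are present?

Scan the SMILES for N atoms (remember two-letter symbols like Cl and Br are single atoms).
Nitrogen count: 1.

1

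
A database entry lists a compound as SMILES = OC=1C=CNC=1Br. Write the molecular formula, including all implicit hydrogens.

C4H4BrNO

Walk through each heavy atom and fill implicit hydrogens from standard valence (C 4, N 3, O 2, S 2, halogen 1):
  atom 1: O, bond orders sum to 1 (valence 2) → 1 H
  atom 2: C, bond orders sum to 4 (valence 4) → 0 H
  atom 3: C, bond orders sum to 3 (valence 4) → 1 H
  atom 4: C, bond orders sum to 3 (valence 4) → 1 H
  atom 5: N, bond orders sum to 2 (valence 3) → 1 H
  atom 6: C, bond orders sum to 4 (valence 4) → 0 H
  atom 7: Br (halogen, monovalent) → 0 H
Totals → C:4, H:4, Br:1, N:1, O:1.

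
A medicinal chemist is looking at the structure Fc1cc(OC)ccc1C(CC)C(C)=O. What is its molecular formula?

C12H15FO2

Walk through each heavy atom and fill implicit hydrogens from standard valence (C 4, N 3, O 2, S 2, halogen 1); for lowercase aromatic atoms, an aromatic c carries 1 H when it has two neighbours and 0 H with three, and aromatic n carries 0 H:
  atom 1: F (halogen, monovalent) → 0 H
  atom 2: aromatic c, 3 neighbours → 0 H
  atom 3: aromatic c, 2 neighbours → 1 H
  atom 4: aromatic c, 3 neighbours → 0 H
  atom 5: O, bond orders sum to 2 (valence 2) → 0 H
  atom 6: C, bond orders sum to 1 (valence 4) → 3 H
  atom 7: aromatic c, 2 neighbours → 1 H
  atom 8: aromatic c, 2 neighbours → 1 H
  atom 9: aromatic c, 3 neighbours → 0 H
  atom 10: C, bond orders sum to 3 (valence 4) → 1 H
  atom 11: C, bond orders sum to 2 (valence 4) → 2 H
  atom 12: C, bond orders sum to 1 (valence 4) → 3 H
  atom 13: C, bond orders sum to 4 (valence 4) → 0 H
  atom 14: C, bond orders sum to 1 (valence 4) → 3 H
  atom 15: O, bond orders sum to 2 (valence 2) → 0 H
Totals → C:12, H:15, F:1, O:2.
In Hill order: C12H15FO2.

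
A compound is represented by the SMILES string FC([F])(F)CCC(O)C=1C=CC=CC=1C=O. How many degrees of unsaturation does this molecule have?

5

Molecular formula: C11H11F3O2.
DoU = (2C + 2 + N − H − X) / 2, where X is the halogen count and O/S are ignored.
    = (2·11 + 2 + 0 − 11 − 3) / 2 = 10 / 2 = 5.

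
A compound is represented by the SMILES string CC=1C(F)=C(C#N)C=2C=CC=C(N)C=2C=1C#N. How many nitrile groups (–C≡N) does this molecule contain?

The nitrile motif appears at heavy-atom positions 6, 16 in the SMILES.
Other groups present: 1 primary amine.
Nitrile count: 2.

2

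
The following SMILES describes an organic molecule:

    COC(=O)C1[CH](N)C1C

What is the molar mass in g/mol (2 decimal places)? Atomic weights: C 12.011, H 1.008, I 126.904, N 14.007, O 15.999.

First, the molecular formula is C6H11NO2 (counting implicit H from valence).
  C: 6 × 12.011 = 72.066
  H: 11 × 1.008 = 11.088
  N: 1 × 14.007 = 14.007
  O: 2 × 15.999 = 31.998
Sum: 6×12.011 + 11×1.008 + 1×14.007 + 2×15.999 = 129.159 → 129.16 g/mol.

129.16 g/mol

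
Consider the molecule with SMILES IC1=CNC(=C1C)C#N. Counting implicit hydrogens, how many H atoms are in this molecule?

5

Walk through each heavy atom and fill implicit hydrogens from standard valence (C 4, N 3, O 2, S 2, halogen 1):
  atom 1: I (halogen, monovalent) → 0 H
  atom 2: C, bond orders sum to 4 (valence 4) → 0 H
  atom 3: C, bond orders sum to 3 (valence 4) → 1 H
  atom 4: N, bond orders sum to 2 (valence 3) → 1 H
  atom 5: C, bond orders sum to 4 (valence 4) → 0 H
  atom 6: C, bond orders sum to 4 (valence 4) → 0 H
  atom 7: C, bond orders sum to 1 (valence 4) → 3 H
  atom 8: C, bond orders sum to 4 (valence 4) → 0 H
  atom 9: N, bond orders sum to 3 (valence 3) → 0 H
Total hydrogens: 5.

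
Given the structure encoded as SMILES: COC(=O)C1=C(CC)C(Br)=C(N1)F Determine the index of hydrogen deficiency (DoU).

Molecular formula: C8H9BrFNO2.
DoU = (2C + 2 + N − H − X) / 2, where X is the halogen count and O/S are ignored.
    = (2·8 + 2 + 1 − 9 − 2) / 2 = 8 / 2 = 4.

4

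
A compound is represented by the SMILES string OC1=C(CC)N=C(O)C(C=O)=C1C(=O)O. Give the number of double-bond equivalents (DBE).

Molecular formula: C9H9NO5.
DoU = (2C + 2 + N − H − X) / 2, where X is the halogen count and O/S are ignored.
    = (2·9 + 2 + 1 − 9 − 0) / 2 = 12 / 2 = 6.

6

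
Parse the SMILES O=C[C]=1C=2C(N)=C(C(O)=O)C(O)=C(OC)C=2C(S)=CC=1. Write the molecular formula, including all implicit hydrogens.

C13H11NO5S

Walk through each heavy atom and fill implicit hydrogens from standard valence (C 4, N 3, O 2, S 2, halogen 1):
  atom 1: O, bond orders sum to 2 (valence 2) → 0 H
  atom 2: C, bond orders sum to 3 (valence 4) → 1 H
  atom 3: C with explicit H count 0
  atom 4: C, bond orders sum to 4 (valence 4) → 0 H
  atom 5: C, bond orders sum to 4 (valence 4) → 0 H
  atom 6: N, bond orders sum to 1 (valence 3) → 2 H
  atom 7: C, bond orders sum to 4 (valence 4) → 0 H
  atom 8: C, bond orders sum to 4 (valence 4) → 0 H
  atom 9: O, bond orders sum to 1 (valence 2) → 1 H
  atom 10: O, bond orders sum to 2 (valence 2) → 0 H
  atom 11: C, bond orders sum to 4 (valence 4) → 0 H
  atom 12: O, bond orders sum to 1 (valence 2) → 1 H
  atom 13: C, bond orders sum to 4 (valence 4) → 0 H
  atom 14: O, bond orders sum to 2 (valence 2) → 0 H
  atom 15: C, bond orders sum to 1 (valence 4) → 3 H
  atom 16: C, bond orders sum to 4 (valence 4) → 0 H
  atom 17: C, bond orders sum to 4 (valence 4) → 0 H
  atom 18: S, bond orders sum to 1 (valence 2) → 1 H
  atom 19: C, bond orders sum to 3 (valence 4) → 1 H
  atom 20: C, bond orders sum to 3 (valence 4) → 1 H
Totals → C:13, H:11, N:1, O:5, S:1.
In Hill order: C13H11NO5S.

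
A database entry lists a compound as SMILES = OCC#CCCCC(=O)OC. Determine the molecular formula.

Walk through each heavy atom and fill implicit hydrogens from standard valence (C 4, N 3, O 2, S 2, halogen 1):
  atom 1: O, bond orders sum to 1 (valence 2) → 1 H
  atom 2: C, bond orders sum to 2 (valence 4) → 2 H
  atom 3: C, bond orders sum to 4 (valence 4) → 0 H
  atom 4: C, bond orders sum to 4 (valence 4) → 0 H
  atom 5: C, bond orders sum to 2 (valence 4) → 2 H
  atom 6: C, bond orders sum to 2 (valence 4) → 2 H
  atom 7: C, bond orders sum to 2 (valence 4) → 2 H
  atom 8: C, bond orders sum to 4 (valence 4) → 0 H
  atom 9: O, bond orders sum to 2 (valence 2) → 0 H
  atom 10: O, bond orders sum to 2 (valence 2) → 0 H
  atom 11: C, bond orders sum to 1 (valence 4) → 3 H
Totals → C:8, H:12, O:3.
In Hill order: C8H12O3.

C8H12O3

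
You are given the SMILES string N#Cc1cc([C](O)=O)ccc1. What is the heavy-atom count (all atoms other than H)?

11

Every atom symbol written in the SMILES (organic subset) is one heavy atom; implicit H are not written.
Heavy atoms by element → C:8, N:1, O:2.
Total: 11.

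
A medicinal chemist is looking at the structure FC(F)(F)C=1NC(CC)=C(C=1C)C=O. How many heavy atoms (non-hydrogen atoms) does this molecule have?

Every atom symbol written in the SMILES (organic subset) is one heavy atom; implicit H are not written.
Heavy atoms by element → C:9, F:3, N:1, O:1.
Total: 14.

14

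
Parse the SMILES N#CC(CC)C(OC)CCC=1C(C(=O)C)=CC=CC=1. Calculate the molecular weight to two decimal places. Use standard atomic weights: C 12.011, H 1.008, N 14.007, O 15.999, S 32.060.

First, the molecular formula is C16H21NO2 (counting implicit H from valence).
  C: 16 × 12.011 = 192.176
  H: 21 × 1.008 = 21.168
  N: 1 × 14.007 = 14.007
  O: 2 × 15.999 = 31.998
Sum: 16×12.011 + 21×1.008 + 1×14.007 + 2×15.999 = 259.349 → 259.35 g/mol.

259.35 g/mol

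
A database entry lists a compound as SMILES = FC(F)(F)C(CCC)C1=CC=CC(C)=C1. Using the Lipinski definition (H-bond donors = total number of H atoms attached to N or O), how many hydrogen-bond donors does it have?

Donors: find every N or O and count the H atoms it carries.
  (no N or O atoms present)
Lipinski HBD = 0.

0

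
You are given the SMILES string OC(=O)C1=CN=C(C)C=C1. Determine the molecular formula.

Walk through each heavy atom and fill implicit hydrogens from standard valence (C 4, N 3, O 2, S 2, halogen 1):
  atom 1: O, bond orders sum to 1 (valence 2) → 1 H
  atom 2: C, bond orders sum to 4 (valence 4) → 0 H
  atom 3: O, bond orders sum to 2 (valence 2) → 0 H
  atom 4: C, bond orders sum to 4 (valence 4) → 0 H
  atom 5: C, bond orders sum to 3 (valence 4) → 1 H
  atom 6: N, bond orders sum to 3 (valence 3) → 0 H
  atom 7: C, bond orders sum to 4 (valence 4) → 0 H
  atom 8: C, bond orders sum to 1 (valence 4) → 3 H
  atom 9: C, bond orders sum to 3 (valence 4) → 1 H
  atom 10: C, bond orders sum to 3 (valence 4) → 1 H
Totals → C:7, H:7, N:1, O:2.
In Hill order: C7H7NO2.

C7H7NO2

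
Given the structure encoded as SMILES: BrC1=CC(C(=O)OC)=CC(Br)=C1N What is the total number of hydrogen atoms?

Walk through each heavy atom and fill implicit hydrogens from standard valence (C 4, N 3, O 2, S 2, halogen 1):
  atom 1: Br (halogen, monovalent) → 0 H
  atom 2: C, bond orders sum to 4 (valence 4) → 0 H
  atom 3: C, bond orders sum to 3 (valence 4) → 1 H
  atom 4: C, bond orders sum to 4 (valence 4) → 0 H
  atom 5: C, bond orders sum to 4 (valence 4) → 0 H
  atom 6: O, bond orders sum to 2 (valence 2) → 0 H
  atom 7: O, bond orders sum to 2 (valence 2) → 0 H
  atom 8: C, bond orders sum to 1 (valence 4) → 3 H
  atom 9: C, bond orders sum to 3 (valence 4) → 1 H
  atom 10: C, bond orders sum to 4 (valence 4) → 0 H
  atom 11: Br (halogen, monovalent) → 0 H
  atom 12: C, bond orders sum to 4 (valence 4) → 0 H
  atom 13: N, bond orders sum to 1 (valence 3) → 2 H
Total hydrogens: 7.

7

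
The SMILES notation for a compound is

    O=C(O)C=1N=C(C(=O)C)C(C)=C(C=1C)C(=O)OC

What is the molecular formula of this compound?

C12H13NO5

Walk through each heavy atom and fill implicit hydrogens from standard valence (C 4, N 3, O 2, S 2, halogen 1):
  atom 1: O, bond orders sum to 2 (valence 2) → 0 H
  atom 2: C, bond orders sum to 4 (valence 4) → 0 H
  atom 3: O, bond orders sum to 1 (valence 2) → 1 H
  atom 4: C, bond orders sum to 4 (valence 4) → 0 H
  atom 5: N, bond orders sum to 3 (valence 3) → 0 H
  atom 6: C, bond orders sum to 4 (valence 4) → 0 H
  atom 7: C, bond orders sum to 4 (valence 4) → 0 H
  atom 8: O, bond orders sum to 2 (valence 2) → 0 H
  atom 9: C, bond orders sum to 1 (valence 4) → 3 H
  atom 10: C, bond orders sum to 4 (valence 4) → 0 H
  atom 11: C, bond orders sum to 1 (valence 4) → 3 H
  atom 12: C, bond orders sum to 4 (valence 4) → 0 H
  atom 13: C, bond orders sum to 4 (valence 4) → 0 H
  atom 14: C, bond orders sum to 1 (valence 4) → 3 H
  atom 15: C, bond orders sum to 4 (valence 4) → 0 H
  atom 16: O, bond orders sum to 2 (valence 2) → 0 H
  atom 17: O, bond orders sum to 2 (valence 2) → 0 H
  atom 18: C, bond orders sum to 1 (valence 4) → 3 H
Totals → C:12, H:13, N:1, O:5.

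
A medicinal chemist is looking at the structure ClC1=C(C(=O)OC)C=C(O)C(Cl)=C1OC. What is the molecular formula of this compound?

C9H8Cl2O4

Walk through each heavy atom and fill implicit hydrogens from standard valence (C 4, N 3, O 2, S 2, halogen 1):
  atom 1: Cl (halogen, monovalent) → 0 H
  atom 2: C, bond orders sum to 4 (valence 4) → 0 H
  atom 3: C, bond orders sum to 4 (valence 4) → 0 H
  atom 4: C, bond orders sum to 4 (valence 4) → 0 H
  atom 5: O, bond orders sum to 2 (valence 2) → 0 H
  atom 6: O, bond orders sum to 2 (valence 2) → 0 H
  atom 7: C, bond orders sum to 1 (valence 4) → 3 H
  atom 8: C, bond orders sum to 3 (valence 4) → 1 H
  atom 9: C, bond orders sum to 4 (valence 4) → 0 H
  atom 10: O, bond orders sum to 1 (valence 2) → 1 H
  atom 11: C, bond orders sum to 4 (valence 4) → 0 H
  atom 12: Cl (halogen, monovalent) → 0 H
  atom 13: C, bond orders sum to 4 (valence 4) → 0 H
  atom 14: O, bond orders sum to 2 (valence 2) → 0 H
  atom 15: C, bond orders sum to 1 (valence 4) → 3 H
Totals → C:9, H:8, Cl:2, O:4.
In Hill order: C9H8Cl2O4.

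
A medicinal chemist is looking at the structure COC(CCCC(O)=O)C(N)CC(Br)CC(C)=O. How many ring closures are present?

0

In SMILES, each pair of matching ring-closure digits denotes one ring-closing bond; the number of such bonds equals the number of independent rings.
Ring-closure bonds here: 0.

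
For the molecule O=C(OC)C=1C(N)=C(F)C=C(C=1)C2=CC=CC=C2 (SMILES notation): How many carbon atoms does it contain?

Count every carbon token in the SMILES (each C, including those in ring-closure positions and inside branches).
Carbon count: 14.

14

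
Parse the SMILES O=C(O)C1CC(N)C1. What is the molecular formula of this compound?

Walk through each heavy atom and fill implicit hydrogens from standard valence (C 4, N 3, O 2, S 2, halogen 1):
  atom 1: O, bond orders sum to 2 (valence 2) → 0 H
  atom 2: C, bond orders sum to 4 (valence 4) → 0 H
  atom 3: O, bond orders sum to 1 (valence 2) → 1 H
  atom 4: C, bond orders sum to 3 (valence 4) → 1 H
  atom 5: C, bond orders sum to 2 (valence 4) → 2 H
  atom 6: C, bond orders sum to 3 (valence 4) → 1 H
  atom 7: N, bond orders sum to 1 (valence 3) → 2 H
  atom 8: C, bond orders sum to 2 (valence 4) → 2 H
Totals → C:5, H:9, N:1, O:2.

C5H9NO2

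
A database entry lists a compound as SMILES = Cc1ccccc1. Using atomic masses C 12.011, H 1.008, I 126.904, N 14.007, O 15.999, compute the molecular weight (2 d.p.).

92.14 g/mol

First, the molecular formula is C7H8 (counting implicit H from valence).
  C: 7 × 12.011 = 84.077
  H: 8 × 1.008 = 8.064
Sum: 7×12.011 + 8×1.008 = 92.141 → 92.14 g/mol.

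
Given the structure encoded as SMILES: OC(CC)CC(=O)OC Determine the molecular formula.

Walk through each heavy atom and fill implicit hydrogens from standard valence (C 4, N 3, O 2, S 2, halogen 1):
  atom 1: O, bond orders sum to 1 (valence 2) → 1 H
  atom 2: C, bond orders sum to 3 (valence 4) → 1 H
  atom 3: C, bond orders sum to 2 (valence 4) → 2 H
  atom 4: C, bond orders sum to 1 (valence 4) → 3 H
  atom 5: C, bond orders sum to 2 (valence 4) → 2 H
  atom 6: C, bond orders sum to 4 (valence 4) → 0 H
  atom 7: O, bond orders sum to 2 (valence 2) → 0 H
  atom 8: O, bond orders sum to 2 (valence 2) → 0 H
  atom 9: C, bond orders sum to 1 (valence 4) → 3 H
Totals → C:6, H:12, O:3.

C6H12O3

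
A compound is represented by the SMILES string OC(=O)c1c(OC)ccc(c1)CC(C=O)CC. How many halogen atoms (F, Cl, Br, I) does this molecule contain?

Scan the SMILES for the halogen motif — none present.
Groups that are present: 1 aldehyde, 1 carboxylic acid, 1 ether.

0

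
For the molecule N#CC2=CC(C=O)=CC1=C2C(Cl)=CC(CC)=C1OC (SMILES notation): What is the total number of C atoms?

15

Count every carbon token in the SMILES (each C, including those in ring-closure positions and inside branches).
Carbon count: 15.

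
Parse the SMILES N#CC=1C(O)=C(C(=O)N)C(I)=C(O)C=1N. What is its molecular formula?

C8H6IN3O3

Walk through each heavy atom and fill implicit hydrogens from standard valence (C 4, N 3, O 2, S 2, halogen 1):
  atom 1: N, bond orders sum to 3 (valence 3) → 0 H
  atom 2: C, bond orders sum to 4 (valence 4) → 0 H
  atom 3: C, bond orders sum to 4 (valence 4) → 0 H
  atom 4: C, bond orders sum to 4 (valence 4) → 0 H
  atom 5: O, bond orders sum to 1 (valence 2) → 1 H
  atom 6: C, bond orders sum to 4 (valence 4) → 0 H
  atom 7: C, bond orders sum to 4 (valence 4) → 0 H
  atom 8: O, bond orders sum to 2 (valence 2) → 0 H
  atom 9: N, bond orders sum to 1 (valence 3) → 2 H
  atom 10: C, bond orders sum to 4 (valence 4) → 0 H
  atom 11: I (halogen, monovalent) → 0 H
  atom 12: C, bond orders sum to 4 (valence 4) → 0 H
  atom 13: O, bond orders sum to 1 (valence 2) → 1 H
  atom 14: C, bond orders sum to 4 (valence 4) → 0 H
  atom 15: N, bond orders sum to 1 (valence 3) → 2 H
Totals → C:8, H:6, I:1, N:3, O:3.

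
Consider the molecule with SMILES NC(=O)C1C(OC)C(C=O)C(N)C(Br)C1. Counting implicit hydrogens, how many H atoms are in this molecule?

Walk through each heavy atom and fill implicit hydrogens from standard valence (C 4, N 3, O 2, S 2, halogen 1):
  atom 1: N, bond orders sum to 1 (valence 3) → 2 H
  atom 2: C, bond orders sum to 4 (valence 4) → 0 H
  atom 3: O, bond orders sum to 2 (valence 2) → 0 H
  atom 4: C, bond orders sum to 3 (valence 4) → 1 H
  atom 5: C, bond orders sum to 3 (valence 4) → 1 H
  atom 6: O, bond orders sum to 2 (valence 2) → 0 H
  atom 7: C, bond orders sum to 1 (valence 4) → 3 H
  atom 8: C, bond orders sum to 3 (valence 4) → 1 H
  atom 9: C, bond orders sum to 3 (valence 4) → 1 H
  atom 10: O, bond orders sum to 2 (valence 2) → 0 H
  atom 11: C, bond orders sum to 3 (valence 4) → 1 H
  atom 12: N, bond orders sum to 1 (valence 3) → 2 H
  atom 13: C, bond orders sum to 3 (valence 4) → 1 H
  atom 14: Br (halogen, monovalent) → 0 H
  atom 15: C, bond orders sum to 2 (valence 4) → 2 H
Total hydrogens: 15.

15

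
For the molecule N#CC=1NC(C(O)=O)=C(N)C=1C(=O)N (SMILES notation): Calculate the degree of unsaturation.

7

Degree of unsaturation = (number of rings) + (number of π bonds).
Ring closures in the SMILES: 1.
π bonds: 4 double bonds (each 1 DoU), 1 triple bond (each 2 DoU) → 6 DoU from unsaturation.
Total DoU = 1 + 6 = 7.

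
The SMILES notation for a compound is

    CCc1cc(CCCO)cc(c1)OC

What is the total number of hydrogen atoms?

Walk through each heavy atom and fill implicit hydrogens from standard valence (C 4, N 3, O 2, S 2, halogen 1); for lowercase aromatic atoms, an aromatic c carries 1 H when it has two neighbours and 0 H with three, and aromatic n carries 0 H:
  atom 1: C, bond orders sum to 1 (valence 4) → 3 H
  atom 2: C, bond orders sum to 2 (valence 4) → 2 H
  atom 3: aromatic c, 3 neighbours → 0 H
  atom 4: aromatic c, 2 neighbours → 1 H
  atom 5: aromatic c, 3 neighbours → 0 H
  atom 6: C, bond orders sum to 2 (valence 4) → 2 H
  atom 7: C, bond orders sum to 2 (valence 4) → 2 H
  atom 8: C, bond orders sum to 2 (valence 4) → 2 H
  atom 9: O, bond orders sum to 1 (valence 2) → 1 H
  atom 10: aromatic c, 2 neighbours → 1 H
  atom 11: aromatic c, 3 neighbours → 0 H
  atom 12: aromatic c, 2 neighbours → 1 H
  atom 13: O, bond orders sum to 2 (valence 2) → 0 H
  atom 14: C, bond orders sum to 1 (valence 4) → 3 H
Total hydrogens: 18.

18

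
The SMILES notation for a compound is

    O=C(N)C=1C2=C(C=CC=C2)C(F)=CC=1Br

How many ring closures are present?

In SMILES, each pair of matching ring-closure digits denotes one ring-closing bond; the number of such bonds equals the number of independent rings.
Ring-closure bonds here: 2.

2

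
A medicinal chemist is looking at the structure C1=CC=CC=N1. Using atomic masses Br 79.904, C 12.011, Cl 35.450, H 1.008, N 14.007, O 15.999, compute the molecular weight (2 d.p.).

First, the molecular formula is C5H5N (counting implicit H from valence).
  C: 5 × 12.011 = 60.055
  H: 5 × 1.008 = 5.040
  N: 1 × 14.007 = 14.007
Sum: 5×12.011 + 5×1.008 + 1×14.007 = 79.102 → 79.10 g/mol.

79.10 g/mol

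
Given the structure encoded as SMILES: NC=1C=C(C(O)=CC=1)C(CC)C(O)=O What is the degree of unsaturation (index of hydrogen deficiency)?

5

Molecular formula: C10H13NO3.
DoU = (2C + 2 + N − H − X) / 2, where X is the halogen count and O/S are ignored.
    = (2·10 + 2 + 1 − 13 − 0) / 2 = 10 / 2 = 5.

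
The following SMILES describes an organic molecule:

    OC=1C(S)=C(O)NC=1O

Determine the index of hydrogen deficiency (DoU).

3

Molecular formula: C4H5NO3S.
DoU = (2C + 2 + N − H − X) / 2, where X is the halogen count and O/S are ignored.
    = (2·4 + 2 + 1 − 5 − 0) / 2 = 6 / 2 = 3.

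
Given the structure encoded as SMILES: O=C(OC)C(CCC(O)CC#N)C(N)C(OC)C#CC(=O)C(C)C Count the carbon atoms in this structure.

Count every carbon token in the SMILES (each C, including those in ring-closure positions and inside branches).
Carbon count: 17.

17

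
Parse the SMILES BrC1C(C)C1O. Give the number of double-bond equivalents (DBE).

Molecular formula: C4H7BrO.
DoU = (2C + 2 + N − H − X) / 2, where X is the halogen count and O/S are ignored.
    = (2·4 + 2 + 0 − 7 − 1) / 2 = 2 / 2 = 1.

1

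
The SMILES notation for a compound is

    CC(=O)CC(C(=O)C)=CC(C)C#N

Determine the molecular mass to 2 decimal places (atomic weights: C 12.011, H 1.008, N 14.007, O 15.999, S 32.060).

First, the molecular formula is C10H13NO2 (counting implicit H from valence).
  C: 10 × 12.011 = 120.110
  H: 13 × 1.008 = 13.104
  N: 1 × 14.007 = 14.007
  O: 2 × 15.999 = 31.998
Sum: 10×12.011 + 13×1.008 + 1×14.007 + 2×15.999 = 179.219 → 179.22 g/mol.

179.22 g/mol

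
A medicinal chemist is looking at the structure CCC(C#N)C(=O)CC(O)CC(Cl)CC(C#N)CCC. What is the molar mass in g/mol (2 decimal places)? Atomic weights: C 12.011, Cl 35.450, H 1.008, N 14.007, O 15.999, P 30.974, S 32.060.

298.81 g/mol

First, the molecular formula is C15H23ClN2O2 (counting implicit H from valence).
  C: 15 × 12.011 = 180.165
  Cl: 1 × 35.450 = 35.450
  H: 23 × 1.008 = 23.184
  N: 2 × 14.007 = 28.014
  O: 2 × 15.999 = 31.998
Sum: 15×12.011 + 1×35.450 + 23×1.008 + 2×14.007 + 2×15.999 = 298.811 → 298.81 g/mol.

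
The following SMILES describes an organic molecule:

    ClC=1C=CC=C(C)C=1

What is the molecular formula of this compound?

C7H7Cl

Walk through each heavy atom and fill implicit hydrogens from standard valence (C 4, N 3, O 2, S 2, halogen 1):
  atom 1: Cl (halogen, monovalent) → 0 H
  atom 2: C, bond orders sum to 4 (valence 4) → 0 H
  atom 3: C, bond orders sum to 3 (valence 4) → 1 H
  atom 4: C, bond orders sum to 3 (valence 4) → 1 H
  atom 5: C, bond orders sum to 3 (valence 4) → 1 H
  atom 6: C, bond orders sum to 4 (valence 4) → 0 H
  atom 7: C, bond orders sum to 1 (valence 4) → 3 H
  atom 8: C, bond orders sum to 3 (valence 4) → 1 H
Totals → C:7, H:7, Cl:1.
In Hill order: C7H7Cl.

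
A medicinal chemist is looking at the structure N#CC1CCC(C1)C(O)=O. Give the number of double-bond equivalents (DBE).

Molecular formula: C7H9NO2.
DoU = (2C + 2 + N − H − X) / 2, where X is the halogen count and O/S are ignored.
    = (2·7 + 2 + 1 − 9 − 0) / 2 = 8 / 2 = 4.

4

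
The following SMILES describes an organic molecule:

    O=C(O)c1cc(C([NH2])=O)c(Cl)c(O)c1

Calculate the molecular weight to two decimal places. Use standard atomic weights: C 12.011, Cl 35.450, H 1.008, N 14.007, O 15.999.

First, the molecular formula is C8H6ClNO4 (counting implicit H from valence).
  C: 8 × 12.011 = 96.088
  Cl: 1 × 35.450 = 35.450
  H: 6 × 1.008 = 6.048
  N: 1 × 14.007 = 14.007
  O: 4 × 15.999 = 63.996
Sum: 8×12.011 + 1×35.450 + 6×1.008 + 1×14.007 + 4×15.999 = 215.589 → 215.59 g/mol.

215.59 g/mol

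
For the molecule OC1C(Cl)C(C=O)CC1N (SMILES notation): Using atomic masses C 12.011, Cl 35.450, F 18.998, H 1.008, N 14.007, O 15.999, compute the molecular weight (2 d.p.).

First, the molecular formula is C6H10ClNO2 (counting implicit H from valence).
  C: 6 × 12.011 = 72.066
  Cl: 1 × 35.450 = 35.450
  H: 10 × 1.008 = 10.080
  N: 1 × 14.007 = 14.007
  O: 2 × 15.999 = 31.998
Sum: 6×12.011 + 1×35.450 + 10×1.008 + 1×14.007 + 2×15.999 = 163.601 → 163.60 g/mol.

163.60 g/mol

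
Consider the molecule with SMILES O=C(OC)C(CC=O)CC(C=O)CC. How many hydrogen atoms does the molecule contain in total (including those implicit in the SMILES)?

Walk through each heavy atom and fill implicit hydrogens from standard valence (C 4, N 3, O 2, S 2, halogen 1):
  atom 1: O, bond orders sum to 2 (valence 2) → 0 H
  atom 2: C, bond orders sum to 4 (valence 4) → 0 H
  atom 3: O, bond orders sum to 2 (valence 2) → 0 H
  atom 4: C, bond orders sum to 1 (valence 4) → 3 H
  atom 5: C, bond orders sum to 3 (valence 4) → 1 H
  atom 6: C, bond orders sum to 2 (valence 4) → 2 H
  atom 7: C, bond orders sum to 3 (valence 4) → 1 H
  atom 8: O, bond orders sum to 2 (valence 2) → 0 H
  atom 9: C, bond orders sum to 2 (valence 4) → 2 H
  atom 10: C, bond orders sum to 3 (valence 4) → 1 H
  atom 11: C, bond orders sum to 3 (valence 4) → 1 H
  atom 12: O, bond orders sum to 2 (valence 2) → 0 H
  atom 13: C, bond orders sum to 2 (valence 4) → 2 H
  atom 14: C, bond orders sum to 1 (valence 4) → 3 H
Total hydrogens: 16.

16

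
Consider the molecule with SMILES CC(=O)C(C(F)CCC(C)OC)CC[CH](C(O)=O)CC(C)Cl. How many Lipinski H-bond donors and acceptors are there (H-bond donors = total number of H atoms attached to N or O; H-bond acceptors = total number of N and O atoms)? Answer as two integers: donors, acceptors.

1, 4

Donors: find every N or O and count the H atoms it carries.
  atom 3 (O): bond orders sum to 2 → 0 H
  atom 11 (O): bond orders sum to 2 → 0 H
  atom 17 (O): bond orders sum to 1 → 1 H
  atom 18 (O): bond orders sum to 2 → 0 H
Lipinski HBD = 1.
Acceptors: N atoms = 0, O atoms = 4 → HBA = 4.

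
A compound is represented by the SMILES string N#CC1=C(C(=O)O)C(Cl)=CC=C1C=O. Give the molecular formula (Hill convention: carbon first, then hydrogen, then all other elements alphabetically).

Walk through each heavy atom and fill implicit hydrogens from standard valence (C 4, N 3, O 2, S 2, halogen 1):
  atom 1: N, bond orders sum to 3 (valence 3) → 0 H
  atom 2: C, bond orders sum to 4 (valence 4) → 0 H
  atom 3: C, bond orders sum to 4 (valence 4) → 0 H
  atom 4: C, bond orders sum to 4 (valence 4) → 0 H
  atom 5: C, bond orders sum to 4 (valence 4) → 0 H
  atom 6: O, bond orders sum to 2 (valence 2) → 0 H
  atom 7: O, bond orders sum to 1 (valence 2) → 1 H
  atom 8: C, bond orders sum to 4 (valence 4) → 0 H
  atom 9: Cl (halogen, monovalent) → 0 H
  atom 10: C, bond orders sum to 3 (valence 4) → 1 H
  atom 11: C, bond orders sum to 3 (valence 4) → 1 H
  atom 12: C, bond orders sum to 4 (valence 4) → 0 H
  atom 13: C, bond orders sum to 3 (valence 4) → 1 H
  atom 14: O, bond orders sum to 2 (valence 2) → 0 H
Totals → C:9, H:4, Cl:1, N:1, O:3.
In Hill order: C9H4ClNO3.

C9H4ClNO3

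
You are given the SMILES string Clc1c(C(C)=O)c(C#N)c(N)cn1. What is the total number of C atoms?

Count every carbon token in the SMILES (each C, including those in ring-closure positions and inside branches).
Carbon count: 8.

8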